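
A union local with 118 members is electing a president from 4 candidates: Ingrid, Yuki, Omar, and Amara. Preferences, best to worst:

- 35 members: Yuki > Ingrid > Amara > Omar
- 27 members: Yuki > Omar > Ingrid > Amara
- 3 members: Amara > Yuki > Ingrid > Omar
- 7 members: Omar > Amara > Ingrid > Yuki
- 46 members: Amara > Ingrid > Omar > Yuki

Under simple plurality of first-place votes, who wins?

Yuki

First-place votes: Ingrid 0, Yuki 62, Omar 7, Amara 49.
Yuki has the most first-place votes.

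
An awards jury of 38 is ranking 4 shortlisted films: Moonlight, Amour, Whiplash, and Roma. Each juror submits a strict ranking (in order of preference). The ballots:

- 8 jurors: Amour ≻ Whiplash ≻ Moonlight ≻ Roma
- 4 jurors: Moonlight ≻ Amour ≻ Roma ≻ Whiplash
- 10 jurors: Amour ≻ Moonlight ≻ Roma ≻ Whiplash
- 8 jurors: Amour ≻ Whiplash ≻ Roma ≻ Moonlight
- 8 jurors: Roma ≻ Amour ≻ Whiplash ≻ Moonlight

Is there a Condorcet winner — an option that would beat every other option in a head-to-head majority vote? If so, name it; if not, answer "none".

Amour

Amour vs Moonlight: 34–4 for Amour.
Amour vs Whiplash: 38–0 for Amour.
Amour vs Roma: 30–8 for Amour.
Amour beats every other option head-to-head.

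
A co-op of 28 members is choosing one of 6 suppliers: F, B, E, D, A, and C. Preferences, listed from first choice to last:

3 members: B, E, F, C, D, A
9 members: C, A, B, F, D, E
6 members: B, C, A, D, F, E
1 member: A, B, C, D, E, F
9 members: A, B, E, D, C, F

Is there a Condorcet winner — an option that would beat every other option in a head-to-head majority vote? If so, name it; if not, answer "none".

Checking pairwise contests:
B beats F 28–0.
A beats B 19–9.
F beats E 15–13.
B beats D 28–0.
C beats A 18–10.
B beats C 19–9.
Every option loses at least one head-to-head, so there is no Condorcet winner.

none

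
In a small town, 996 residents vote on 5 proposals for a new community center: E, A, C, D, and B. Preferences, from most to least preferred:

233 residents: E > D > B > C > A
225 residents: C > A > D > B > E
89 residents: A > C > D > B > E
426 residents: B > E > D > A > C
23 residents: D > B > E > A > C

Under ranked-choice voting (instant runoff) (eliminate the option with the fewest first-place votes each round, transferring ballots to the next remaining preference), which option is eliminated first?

Round 1: E 233, A 89, C 225, D 23, B 426. Eliminate D.

D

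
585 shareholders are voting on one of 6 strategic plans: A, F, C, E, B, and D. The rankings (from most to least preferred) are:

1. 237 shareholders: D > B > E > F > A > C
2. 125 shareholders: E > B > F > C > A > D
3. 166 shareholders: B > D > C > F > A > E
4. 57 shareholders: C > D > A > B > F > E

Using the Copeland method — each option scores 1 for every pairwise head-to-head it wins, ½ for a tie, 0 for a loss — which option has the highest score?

D

A: loses to F, C, E, B, and D → score 0.
F: beats A and C; loses to E, B, and D → score 2.
C: beats A; loses to F, E, B, and D → score 1.
E: beats A, F, and C; loses to B and D → score 3.
B: beats A, F, C, and E; loses to D → score 4.
D: beats A, F, C, E, and B → score 5.
D has the best pairwise record.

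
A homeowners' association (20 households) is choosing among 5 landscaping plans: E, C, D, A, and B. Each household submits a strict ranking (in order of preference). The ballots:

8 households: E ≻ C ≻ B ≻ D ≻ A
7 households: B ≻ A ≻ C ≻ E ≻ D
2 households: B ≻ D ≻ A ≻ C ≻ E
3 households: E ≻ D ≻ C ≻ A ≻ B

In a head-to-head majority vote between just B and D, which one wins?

Voters preferring B to D: 17; preferring D to B: 3.
B wins the head-to-head.

B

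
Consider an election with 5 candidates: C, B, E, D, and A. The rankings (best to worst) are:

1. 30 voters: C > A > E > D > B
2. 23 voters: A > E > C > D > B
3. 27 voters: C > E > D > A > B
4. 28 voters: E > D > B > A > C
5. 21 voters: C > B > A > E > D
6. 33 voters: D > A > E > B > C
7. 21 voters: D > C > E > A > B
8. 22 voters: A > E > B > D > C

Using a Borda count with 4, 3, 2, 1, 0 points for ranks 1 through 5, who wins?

E

C: 30·4 + 23·2 + 27·4 + 28·0 + 21·4 + 33·0 + 21·3 + 22·0 = 421
B: 30·0 + 23·0 + 27·0 + 28·2 + 21·3 + 33·1 + 21·0 + 22·2 = 196
E: 30·2 + 23·3 + 27·3 + 28·4 + 21·1 + 33·2 + 21·2 + 22·3 = 517
D: 30·1 + 23·1 + 27·2 + 28·3 + 21·0 + 33·4 + 21·4 + 22·1 = 429
A: 30·3 + 23·4 + 27·1 + 28·1 + 21·2 + 33·3 + 21·1 + 22·4 = 487
E has the highest Borda score (517).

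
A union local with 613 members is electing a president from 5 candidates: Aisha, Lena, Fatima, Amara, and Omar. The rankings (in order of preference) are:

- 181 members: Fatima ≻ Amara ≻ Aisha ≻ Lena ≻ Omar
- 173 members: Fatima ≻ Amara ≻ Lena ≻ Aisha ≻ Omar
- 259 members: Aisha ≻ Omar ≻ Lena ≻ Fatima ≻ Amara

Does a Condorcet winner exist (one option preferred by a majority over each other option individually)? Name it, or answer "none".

Fatima

Fatima vs Aisha: 354–259 for Fatima.
Fatima vs Lena: 354–259 for Fatima.
Fatima vs Amara: 613–0 for Fatima.
Fatima vs Omar: 354–259 for Fatima.
Fatima beats every other option head-to-head.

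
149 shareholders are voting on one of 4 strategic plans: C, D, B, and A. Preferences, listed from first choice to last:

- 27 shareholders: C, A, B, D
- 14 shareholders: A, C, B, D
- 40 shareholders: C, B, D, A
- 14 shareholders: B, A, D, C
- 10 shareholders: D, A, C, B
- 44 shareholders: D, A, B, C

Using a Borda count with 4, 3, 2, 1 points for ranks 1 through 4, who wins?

C

C: 27·4 + 14·3 + 40·4 + 14·1 + 10·2 + 44·1 = 388
D: 27·1 + 14·1 + 40·2 + 14·2 + 10·4 + 44·4 = 365
B: 27·2 + 14·2 + 40·3 + 14·4 + 10·1 + 44·2 = 356
A: 27·3 + 14·4 + 40·1 + 14·3 + 10·3 + 44·3 = 381
C has the highest Borda score (388).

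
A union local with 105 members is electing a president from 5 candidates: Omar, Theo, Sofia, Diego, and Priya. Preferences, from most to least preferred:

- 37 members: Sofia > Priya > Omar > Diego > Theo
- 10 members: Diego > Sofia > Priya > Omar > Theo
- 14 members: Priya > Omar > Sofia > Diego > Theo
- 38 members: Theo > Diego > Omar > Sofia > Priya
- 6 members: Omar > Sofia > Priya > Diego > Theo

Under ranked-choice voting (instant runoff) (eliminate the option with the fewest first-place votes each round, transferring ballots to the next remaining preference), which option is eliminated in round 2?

Round 1: Omar 6, Theo 38, Sofia 37, Diego 10, Priya 14. Eliminate Omar.
Round 2: Theo 38, Sofia 43, Diego 10, Priya 14. Eliminate Diego.

Diego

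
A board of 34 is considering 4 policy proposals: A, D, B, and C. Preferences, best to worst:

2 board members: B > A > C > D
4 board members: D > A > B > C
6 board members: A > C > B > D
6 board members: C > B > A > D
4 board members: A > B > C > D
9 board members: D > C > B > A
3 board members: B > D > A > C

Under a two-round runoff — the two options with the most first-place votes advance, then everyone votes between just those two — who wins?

Round 1 first-place votes: A 10, D 13, B 5, C 6.
D and A advance.
Runoff: D is preferred to A by 16 voters; A by 18.
A wins the runoff.

A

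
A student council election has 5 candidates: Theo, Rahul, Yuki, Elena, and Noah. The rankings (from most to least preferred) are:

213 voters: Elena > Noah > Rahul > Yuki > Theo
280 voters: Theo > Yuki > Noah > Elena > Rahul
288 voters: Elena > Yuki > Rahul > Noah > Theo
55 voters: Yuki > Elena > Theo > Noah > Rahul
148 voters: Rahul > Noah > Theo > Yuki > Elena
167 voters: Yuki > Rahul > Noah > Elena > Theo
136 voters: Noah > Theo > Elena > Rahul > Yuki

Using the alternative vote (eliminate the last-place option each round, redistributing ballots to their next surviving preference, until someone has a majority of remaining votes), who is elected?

Elena

Round 1: Theo 280, Rahul 148, Yuki 222, Elena 501, Noah 136. Eliminate Noah.
Round 2: Theo 416, Rahul 148, Yuki 222, Elena 501. Eliminate Rahul.
Round 3: Theo 564, Yuki 222, Elena 501. Eliminate Yuki.
Round 4: Theo 564, Elena 723. Elena has a majority.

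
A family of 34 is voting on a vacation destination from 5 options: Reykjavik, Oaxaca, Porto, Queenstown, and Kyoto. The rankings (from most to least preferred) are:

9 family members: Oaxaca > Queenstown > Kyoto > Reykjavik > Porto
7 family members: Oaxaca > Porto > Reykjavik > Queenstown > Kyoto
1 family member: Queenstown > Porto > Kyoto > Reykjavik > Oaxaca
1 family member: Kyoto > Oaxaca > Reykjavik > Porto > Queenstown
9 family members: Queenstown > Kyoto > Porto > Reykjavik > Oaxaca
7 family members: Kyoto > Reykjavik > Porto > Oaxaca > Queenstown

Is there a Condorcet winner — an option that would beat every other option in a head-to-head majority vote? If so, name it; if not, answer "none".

none

Checking pairwise contests:
Queenstown beats Reykjavik 19–15.
Kyoto beats Oaxaca 18–16.
Queenstown beats Porto 19–15.
Oaxaca beats Queenstown 24–10.
Queenstown beats Kyoto 26–8.
Every option loses at least one head-to-head, so there is no Condorcet winner.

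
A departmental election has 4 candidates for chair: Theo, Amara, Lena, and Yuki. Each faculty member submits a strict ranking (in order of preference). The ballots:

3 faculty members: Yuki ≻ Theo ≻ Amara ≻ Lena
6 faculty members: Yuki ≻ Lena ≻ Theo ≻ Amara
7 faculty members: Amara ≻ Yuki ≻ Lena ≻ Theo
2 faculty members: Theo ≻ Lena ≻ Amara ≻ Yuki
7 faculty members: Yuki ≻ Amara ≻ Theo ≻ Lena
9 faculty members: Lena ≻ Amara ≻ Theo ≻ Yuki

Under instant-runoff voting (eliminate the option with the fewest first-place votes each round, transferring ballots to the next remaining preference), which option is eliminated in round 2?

Amara

Round 1: Theo 2, Amara 7, Lena 9, Yuki 16. Eliminate Theo.
Round 2: Amara 7, Lena 11, Yuki 16. Eliminate Amara.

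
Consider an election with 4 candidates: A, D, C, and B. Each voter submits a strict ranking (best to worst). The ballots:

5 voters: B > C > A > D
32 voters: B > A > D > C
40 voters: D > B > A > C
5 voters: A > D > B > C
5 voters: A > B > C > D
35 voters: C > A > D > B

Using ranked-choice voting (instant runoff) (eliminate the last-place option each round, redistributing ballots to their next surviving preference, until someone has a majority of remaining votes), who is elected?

Round 1: A 10, D 40, C 35, B 37. Eliminate A.
Round 2: D 45, C 35, B 42. Eliminate C.
Round 3: D 80, B 42. D has a majority.

D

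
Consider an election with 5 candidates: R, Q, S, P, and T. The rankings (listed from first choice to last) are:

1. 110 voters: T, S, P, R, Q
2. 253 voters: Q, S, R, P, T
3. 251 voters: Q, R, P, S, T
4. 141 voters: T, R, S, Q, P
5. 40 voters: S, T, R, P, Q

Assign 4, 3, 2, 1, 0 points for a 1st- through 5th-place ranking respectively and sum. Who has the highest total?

Q

R: 110·1 + 253·2 + 251·3 + 141·3 + 40·2 = 1872
Q: 110·0 + 253·4 + 251·4 + 141·1 + 40·0 = 2157
S: 110·3 + 253·3 + 251·1 + 141·2 + 40·4 = 1782
P: 110·2 + 253·1 + 251·2 + 141·0 + 40·1 = 1015
T: 110·4 + 253·0 + 251·0 + 141·4 + 40·3 = 1124
Q has the highest Borda score (2157).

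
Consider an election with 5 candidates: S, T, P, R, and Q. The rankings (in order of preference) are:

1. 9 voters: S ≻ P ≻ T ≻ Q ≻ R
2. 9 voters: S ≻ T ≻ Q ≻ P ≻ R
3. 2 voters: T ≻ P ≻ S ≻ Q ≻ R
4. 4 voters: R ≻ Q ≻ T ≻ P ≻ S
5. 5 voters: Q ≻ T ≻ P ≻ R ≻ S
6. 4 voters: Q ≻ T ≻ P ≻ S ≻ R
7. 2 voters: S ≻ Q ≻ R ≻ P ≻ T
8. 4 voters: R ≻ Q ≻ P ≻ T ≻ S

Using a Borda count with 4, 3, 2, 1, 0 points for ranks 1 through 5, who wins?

S: 9·4 + 9·4 + 2·2 + 4·0 + 5·0 + 4·1 + 2·4 + 4·0 = 88
T: 9·2 + 9·3 + 2·4 + 4·2 + 5·3 + 4·3 + 2·0 + 4·1 = 92
P: 9·3 + 9·1 + 2·3 + 4·1 + 5·2 + 4·2 + 2·1 + 4·2 = 74
R: 9·0 + 9·0 + 2·0 + 4·4 + 5·1 + 4·0 + 2·2 + 4·4 = 41
Q: 9·1 + 9·2 + 2·1 + 4·3 + 5·4 + 4·4 + 2·3 + 4·3 = 95
Q has the highest Borda score (95).

Q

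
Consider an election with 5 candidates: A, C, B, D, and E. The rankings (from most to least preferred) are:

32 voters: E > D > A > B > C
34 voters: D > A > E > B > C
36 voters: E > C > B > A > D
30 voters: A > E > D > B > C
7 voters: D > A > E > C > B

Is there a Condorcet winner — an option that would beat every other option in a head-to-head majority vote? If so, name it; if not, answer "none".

none

Checking pairwise contests:
D beats A 73–66.
A beats C 103–36.
A beats B 103–36.
E beats D 98–41.
A beats E 71–68.
Every option loses at least one head-to-head, so there is no Condorcet winner.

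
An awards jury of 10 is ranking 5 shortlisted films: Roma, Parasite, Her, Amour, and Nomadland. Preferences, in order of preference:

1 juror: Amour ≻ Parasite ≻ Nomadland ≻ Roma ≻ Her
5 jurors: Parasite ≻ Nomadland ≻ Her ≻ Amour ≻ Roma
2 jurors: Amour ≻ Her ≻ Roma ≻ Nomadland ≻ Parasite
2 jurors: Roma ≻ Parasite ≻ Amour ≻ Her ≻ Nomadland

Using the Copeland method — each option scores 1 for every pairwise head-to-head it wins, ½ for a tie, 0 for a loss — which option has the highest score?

Roma: loses to Parasite, Her, Amour, and Nomadland → score 0.
Parasite: beats Roma, Her, Amour, and Nomadland → score 4.
Her: beats Roma; ties Amour; loses to Parasite and Nomadland → score 1.5.
Amour: beats Roma; ties Her and Nomadland; loses to Parasite → score 2.
Nomadland: beats Roma and Her; ties Amour; loses to Parasite → score 2.5.
Parasite has the best pairwise record.

Parasite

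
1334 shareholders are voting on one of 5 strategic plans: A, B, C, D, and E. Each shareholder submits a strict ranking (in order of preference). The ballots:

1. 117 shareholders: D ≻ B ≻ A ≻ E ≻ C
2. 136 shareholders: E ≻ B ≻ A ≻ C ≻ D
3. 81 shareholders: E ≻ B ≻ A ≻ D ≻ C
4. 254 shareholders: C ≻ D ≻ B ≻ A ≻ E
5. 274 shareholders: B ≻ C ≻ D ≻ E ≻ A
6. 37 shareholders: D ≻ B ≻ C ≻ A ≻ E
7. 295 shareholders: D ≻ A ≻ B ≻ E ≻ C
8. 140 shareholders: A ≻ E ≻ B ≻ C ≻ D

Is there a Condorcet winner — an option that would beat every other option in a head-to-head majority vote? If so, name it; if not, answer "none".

Checking pairwise contests:
B beats A 899–435.
D beats B 703–631.
A beats C 769–565.
C beats D 804–530.
A beats E 843–491.
Every option loses at least one head-to-head, so there is no Condorcet winner.

none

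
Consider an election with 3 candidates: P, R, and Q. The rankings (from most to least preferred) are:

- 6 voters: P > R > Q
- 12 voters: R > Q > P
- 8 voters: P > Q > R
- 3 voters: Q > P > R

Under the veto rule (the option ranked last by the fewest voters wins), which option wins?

Q

Last-place votes: P 12, R 11, Q 6.
Q is ranked last by the fewest voters, so Q wins.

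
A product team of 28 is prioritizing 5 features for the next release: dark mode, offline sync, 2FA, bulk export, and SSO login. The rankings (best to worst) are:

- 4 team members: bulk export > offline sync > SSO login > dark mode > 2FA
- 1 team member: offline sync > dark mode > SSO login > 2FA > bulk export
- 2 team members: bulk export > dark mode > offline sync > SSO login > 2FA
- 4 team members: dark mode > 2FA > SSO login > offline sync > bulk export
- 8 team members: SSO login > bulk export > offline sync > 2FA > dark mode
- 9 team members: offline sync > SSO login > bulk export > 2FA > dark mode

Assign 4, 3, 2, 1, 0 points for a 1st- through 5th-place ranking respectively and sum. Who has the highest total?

SSO login

dark mode: 4·1 + 1·3 + 2·3 + 4·4 + 8·0 + 9·0 = 29
offline sync: 4·3 + 1·4 + 2·2 + 4·1 + 8·2 + 9·4 = 76
2FA: 4·0 + 1·1 + 2·0 + 4·3 + 8·1 + 9·1 = 30
bulk export: 4·4 + 1·0 + 2·4 + 4·0 + 8·3 + 9·2 = 66
SSO login: 4·2 + 1·2 + 2·1 + 4·2 + 8·4 + 9·3 = 79
SSO login has the highest Borda score (79).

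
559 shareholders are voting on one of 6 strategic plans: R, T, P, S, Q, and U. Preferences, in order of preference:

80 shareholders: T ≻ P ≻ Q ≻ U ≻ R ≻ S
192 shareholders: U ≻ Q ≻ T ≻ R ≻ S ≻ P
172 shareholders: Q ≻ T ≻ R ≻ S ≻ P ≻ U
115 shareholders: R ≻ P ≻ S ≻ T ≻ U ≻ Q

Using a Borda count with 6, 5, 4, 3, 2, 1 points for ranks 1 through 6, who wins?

T

R: 80·2 + 192·3 + 172·4 + 115·6 = 2114
T: 80·6 + 192·4 + 172·5 + 115·3 = 2453
P: 80·5 + 192·1 + 172·2 + 115·5 = 1511
S: 80·1 + 192·2 + 172·3 + 115·4 = 1440
Q: 80·4 + 192·5 + 172·6 + 115·1 = 2427
U: 80·3 + 192·6 + 172·1 + 115·2 = 1794
T has the highest Borda score (2453).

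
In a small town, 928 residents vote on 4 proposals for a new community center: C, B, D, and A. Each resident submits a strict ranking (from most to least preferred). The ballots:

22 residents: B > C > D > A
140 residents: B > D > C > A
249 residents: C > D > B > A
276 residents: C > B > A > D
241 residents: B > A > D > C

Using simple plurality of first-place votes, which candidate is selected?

First-place votes: C 525, B 403, D 0, A 0.
C has the most first-place votes.

C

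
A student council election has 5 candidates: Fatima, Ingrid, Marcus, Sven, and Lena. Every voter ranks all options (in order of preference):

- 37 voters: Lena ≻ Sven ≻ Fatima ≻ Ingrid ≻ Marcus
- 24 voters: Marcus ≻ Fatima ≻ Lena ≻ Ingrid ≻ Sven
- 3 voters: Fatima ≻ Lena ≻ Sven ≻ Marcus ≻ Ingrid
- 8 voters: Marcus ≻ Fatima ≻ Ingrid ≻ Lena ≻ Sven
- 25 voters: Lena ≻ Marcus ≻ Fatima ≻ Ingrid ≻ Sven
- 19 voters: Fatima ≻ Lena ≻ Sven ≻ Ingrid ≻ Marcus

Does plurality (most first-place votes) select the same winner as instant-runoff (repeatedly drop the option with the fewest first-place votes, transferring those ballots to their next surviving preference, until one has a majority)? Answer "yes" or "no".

Plurality — first-place votes: Fatima 22, Ingrid 0, Marcus 32, Sven 0, Lena 62. Winner: Lena.
Instant-runoff — R1 Fatima 22, Ingrid 0, Marcus 32, Sven 0, Lena 62 (Lena winner). Winner: Lena.
The two methods agree.

yes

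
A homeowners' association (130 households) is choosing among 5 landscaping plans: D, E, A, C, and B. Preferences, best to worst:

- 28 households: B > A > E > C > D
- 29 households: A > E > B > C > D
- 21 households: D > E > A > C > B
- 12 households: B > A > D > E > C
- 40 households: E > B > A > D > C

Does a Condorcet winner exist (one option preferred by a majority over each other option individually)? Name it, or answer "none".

none

Checking pairwise contests:
E beats D 97–33.
A beats E 69–61.
B beats A 80–50.
D beats C 73–57.
E beats B 90–40.
Every option loses at least one head-to-head, so there is no Condorcet winner.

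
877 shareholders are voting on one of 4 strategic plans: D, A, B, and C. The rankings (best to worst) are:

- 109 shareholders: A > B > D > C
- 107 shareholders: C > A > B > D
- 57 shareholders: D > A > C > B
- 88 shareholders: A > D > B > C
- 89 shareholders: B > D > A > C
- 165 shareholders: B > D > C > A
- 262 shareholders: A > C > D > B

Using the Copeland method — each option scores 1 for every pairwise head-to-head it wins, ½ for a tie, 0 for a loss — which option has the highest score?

D: beats C; loses to A and B → score 1.
A: beats D, B, and C → score 3.
B: beats D and C; loses to A → score 2.
C: loses to D, A, and B → score 0.
A has the best pairwise record.

A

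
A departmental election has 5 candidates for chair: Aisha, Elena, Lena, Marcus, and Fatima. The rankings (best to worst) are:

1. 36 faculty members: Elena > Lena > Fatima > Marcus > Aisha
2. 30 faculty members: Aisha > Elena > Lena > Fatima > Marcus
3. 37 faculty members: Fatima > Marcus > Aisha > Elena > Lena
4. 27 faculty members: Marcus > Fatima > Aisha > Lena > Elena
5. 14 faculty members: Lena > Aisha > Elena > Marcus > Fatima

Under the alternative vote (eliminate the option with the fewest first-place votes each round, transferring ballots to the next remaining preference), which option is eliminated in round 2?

Round 1: Aisha 30, Elena 36, Lena 14, Marcus 27, Fatima 37. Eliminate Lena.
Round 2: Aisha 44, Elena 36, Marcus 27, Fatima 37. Eliminate Marcus.

Marcus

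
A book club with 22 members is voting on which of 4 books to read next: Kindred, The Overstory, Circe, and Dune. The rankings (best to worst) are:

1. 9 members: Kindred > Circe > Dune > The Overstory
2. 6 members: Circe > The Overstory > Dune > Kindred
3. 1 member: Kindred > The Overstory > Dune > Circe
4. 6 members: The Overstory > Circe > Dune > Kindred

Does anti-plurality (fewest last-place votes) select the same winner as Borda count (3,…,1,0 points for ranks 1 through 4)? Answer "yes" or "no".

no

Anti-plurality — last-place votes: Kindred 12, The Overstory 9, Circe 1, Dune 0. Winner: Dune.
Borda — scores: Kindred 30, The Overstory 32, Circe 48, Dune 22. Winner: Circe.
The two methods disagree.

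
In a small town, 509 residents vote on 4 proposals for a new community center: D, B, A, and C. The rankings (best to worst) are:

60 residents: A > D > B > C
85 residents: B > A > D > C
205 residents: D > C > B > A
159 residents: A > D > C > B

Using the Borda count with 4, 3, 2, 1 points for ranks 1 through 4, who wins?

D: 60·3 + 85·2 + 205·4 + 159·3 = 1647
B: 60·2 + 85·4 + 205·2 + 159·1 = 1029
A: 60·4 + 85·3 + 205·1 + 159·4 = 1336
C: 60·1 + 85·1 + 205·3 + 159·2 = 1078
D has the highest Borda score (1647).

D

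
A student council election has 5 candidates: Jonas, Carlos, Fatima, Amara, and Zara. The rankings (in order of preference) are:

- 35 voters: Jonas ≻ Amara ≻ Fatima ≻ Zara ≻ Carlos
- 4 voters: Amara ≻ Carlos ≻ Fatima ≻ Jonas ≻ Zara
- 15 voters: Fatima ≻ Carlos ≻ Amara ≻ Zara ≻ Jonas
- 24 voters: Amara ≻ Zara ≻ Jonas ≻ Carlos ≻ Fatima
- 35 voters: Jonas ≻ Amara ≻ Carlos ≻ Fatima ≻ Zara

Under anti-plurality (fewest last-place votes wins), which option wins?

Amara

Last-place votes: Jonas 15, Carlos 35, Fatima 24, Amara 0, Zara 39.
Amara is ranked last by the fewest voters, so Amara wins.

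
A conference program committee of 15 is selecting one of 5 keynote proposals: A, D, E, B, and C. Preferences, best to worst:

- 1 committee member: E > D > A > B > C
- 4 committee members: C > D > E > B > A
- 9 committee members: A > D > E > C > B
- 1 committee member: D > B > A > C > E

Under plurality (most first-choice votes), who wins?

A

First-place votes: A 9, D 1, E 1, B 0, C 4.
A has the most first-place votes.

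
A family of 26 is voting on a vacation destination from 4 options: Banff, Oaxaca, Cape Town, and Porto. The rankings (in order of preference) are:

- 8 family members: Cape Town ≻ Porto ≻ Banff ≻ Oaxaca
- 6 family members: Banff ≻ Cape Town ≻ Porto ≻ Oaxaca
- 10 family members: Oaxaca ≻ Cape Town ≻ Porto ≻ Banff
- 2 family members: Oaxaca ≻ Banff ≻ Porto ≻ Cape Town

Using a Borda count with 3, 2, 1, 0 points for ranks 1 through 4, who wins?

Banff: 8·1 + 6·3 + 10·0 + 2·2 = 30
Oaxaca: 8·0 + 6·0 + 10·3 + 2·3 = 36
Cape Town: 8·3 + 6·2 + 10·2 + 2·0 = 56
Porto: 8·2 + 6·1 + 10·1 + 2·1 = 34
Cape Town has the highest Borda score (56).

Cape Town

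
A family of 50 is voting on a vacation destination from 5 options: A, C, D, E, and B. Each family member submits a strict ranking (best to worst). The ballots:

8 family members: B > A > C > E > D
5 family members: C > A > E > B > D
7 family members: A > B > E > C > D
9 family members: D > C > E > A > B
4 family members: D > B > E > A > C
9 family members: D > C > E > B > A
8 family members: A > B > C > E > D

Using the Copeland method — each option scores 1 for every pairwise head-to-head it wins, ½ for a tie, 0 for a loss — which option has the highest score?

A

A: beats C, D, E, and B → score 4.
C: beats D and E; loses to A and B → score 2.
D: loses to A, C, E, and B → score 0.
E: beats D; loses to A, C, and B → score 1.
B: beats C, D, and E; loses to A → score 3.
A has the best pairwise record.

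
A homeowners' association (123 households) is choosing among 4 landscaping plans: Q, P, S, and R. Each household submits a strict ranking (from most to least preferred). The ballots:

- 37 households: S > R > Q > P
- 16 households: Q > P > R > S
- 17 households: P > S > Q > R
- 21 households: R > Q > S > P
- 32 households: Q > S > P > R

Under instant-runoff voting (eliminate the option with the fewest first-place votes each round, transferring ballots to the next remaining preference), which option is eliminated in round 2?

R

Round 1: Q 48, P 17, S 37, R 21. Eliminate P.
Round 2: Q 48, S 54, R 21. Eliminate R.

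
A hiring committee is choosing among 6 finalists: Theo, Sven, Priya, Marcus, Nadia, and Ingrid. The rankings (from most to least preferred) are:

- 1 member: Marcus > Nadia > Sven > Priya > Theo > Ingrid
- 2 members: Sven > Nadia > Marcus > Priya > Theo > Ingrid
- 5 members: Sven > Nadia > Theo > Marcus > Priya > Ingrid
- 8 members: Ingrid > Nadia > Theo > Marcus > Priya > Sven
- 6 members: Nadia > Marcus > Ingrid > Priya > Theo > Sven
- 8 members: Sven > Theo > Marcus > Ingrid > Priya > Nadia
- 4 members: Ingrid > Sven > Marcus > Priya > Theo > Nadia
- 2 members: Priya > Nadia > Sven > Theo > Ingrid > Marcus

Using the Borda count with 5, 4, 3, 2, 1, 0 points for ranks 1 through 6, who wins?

Nadia

Theo: 1·1 + 2·1 + 5·3 + 8·3 + 6·1 + 8·4 + 4·1 + 2·2 = 88
Sven: 1·3 + 2·5 + 5·5 + 8·0 + 6·0 + 8·5 + 4·4 + 2·3 = 100
Priya: 1·2 + 2·2 + 5·1 + 8·1 + 6·2 + 8·1 + 4·2 + 2·5 = 57
Marcus: 1·5 + 2·3 + 5·2 + 8·2 + 6·4 + 8·3 + 4·3 + 2·0 = 97
Nadia: 1·4 + 2·4 + 5·4 + 8·4 + 6·5 + 8·0 + 4·0 + 2·4 = 102
Ingrid: 1·0 + 2·0 + 5·0 + 8·5 + 6·3 + 8·2 + 4·5 + 2·1 = 96
Nadia has the highest Borda score (102).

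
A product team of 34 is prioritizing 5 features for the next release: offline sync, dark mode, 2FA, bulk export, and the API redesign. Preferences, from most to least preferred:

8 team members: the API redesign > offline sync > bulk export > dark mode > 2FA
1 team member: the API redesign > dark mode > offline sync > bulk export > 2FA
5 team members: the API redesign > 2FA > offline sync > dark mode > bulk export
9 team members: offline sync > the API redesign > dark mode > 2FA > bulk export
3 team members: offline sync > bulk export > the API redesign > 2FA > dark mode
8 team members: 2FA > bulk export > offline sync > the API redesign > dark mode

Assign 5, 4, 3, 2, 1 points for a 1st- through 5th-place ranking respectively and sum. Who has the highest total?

offline sync

offline sync: 8·4 + 1·3 + 5·3 + 9·5 + 3·5 + 8·3 = 134
dark mode: 8·2 + 1·4 + 5·2 + 9·3 + 3·1 + 8·1 = 68
2FA: 8·1 + 1·1 + 5·4 + 9·2 + 3·2 + 8·5 = 93
bulk export: 8·3 + 1·2 + 5·1 + 9·1 + 3·4 + 8·4 = 84
the API redesign: 8·5 + 1·5 + 5·5 + 9·4 + 3·3 + 8·2 = 131
offline sync has the highest Borda score (134).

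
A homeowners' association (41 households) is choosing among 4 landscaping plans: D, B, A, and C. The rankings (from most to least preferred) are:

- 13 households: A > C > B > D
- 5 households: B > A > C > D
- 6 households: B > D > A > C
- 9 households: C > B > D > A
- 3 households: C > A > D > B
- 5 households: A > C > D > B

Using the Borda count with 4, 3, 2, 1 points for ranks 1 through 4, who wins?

D: 13·1 + 5·1 + 6·3 + 9·2 + 3·2 + 5·2 = 70
B: 13·2 + 5·4 + 6·4 + 9·3 + 3·1 + 5·1 = 105
A: 13·4 + 5·3 + 6·2 + 9·1 + 3·3 + 5·4 = 117
C: 13·3 + 5·2 + 6·1 + 9·4 + 3·4 + 5·3 = 118
C has the highest Borda score (118).

C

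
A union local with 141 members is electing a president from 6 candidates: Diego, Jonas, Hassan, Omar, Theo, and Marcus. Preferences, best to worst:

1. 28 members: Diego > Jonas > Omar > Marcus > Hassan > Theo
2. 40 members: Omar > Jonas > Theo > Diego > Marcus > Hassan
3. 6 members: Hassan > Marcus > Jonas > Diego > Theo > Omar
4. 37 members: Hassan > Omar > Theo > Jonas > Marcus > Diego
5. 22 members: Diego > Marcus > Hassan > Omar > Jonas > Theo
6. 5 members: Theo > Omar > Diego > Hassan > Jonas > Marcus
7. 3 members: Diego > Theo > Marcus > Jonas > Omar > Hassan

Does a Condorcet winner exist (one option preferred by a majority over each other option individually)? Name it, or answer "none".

Omar

Omar vs Diego: 82–59 for Omar.
Omar vs Jonas: 104–37 for Omar.
Omar vs Hassan: 76–65 for Omar.
Omar vs Theo: 127–14 for Omar.
Omar vs Marcus: 110–31 for Omar.
Omar beats every other option head-to-head.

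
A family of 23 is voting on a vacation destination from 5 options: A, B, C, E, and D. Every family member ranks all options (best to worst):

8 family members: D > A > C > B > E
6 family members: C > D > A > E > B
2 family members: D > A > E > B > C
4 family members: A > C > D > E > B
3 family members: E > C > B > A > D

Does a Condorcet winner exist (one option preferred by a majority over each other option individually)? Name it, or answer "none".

Checking pairwise contests:
D beats A 16–7.
A beats B 20–3.
A beats C 14–9.
A beats E 20–3.
C beats D 13–10.
Every option loses at least one head-to-head, so there is no Condorcet winner.

none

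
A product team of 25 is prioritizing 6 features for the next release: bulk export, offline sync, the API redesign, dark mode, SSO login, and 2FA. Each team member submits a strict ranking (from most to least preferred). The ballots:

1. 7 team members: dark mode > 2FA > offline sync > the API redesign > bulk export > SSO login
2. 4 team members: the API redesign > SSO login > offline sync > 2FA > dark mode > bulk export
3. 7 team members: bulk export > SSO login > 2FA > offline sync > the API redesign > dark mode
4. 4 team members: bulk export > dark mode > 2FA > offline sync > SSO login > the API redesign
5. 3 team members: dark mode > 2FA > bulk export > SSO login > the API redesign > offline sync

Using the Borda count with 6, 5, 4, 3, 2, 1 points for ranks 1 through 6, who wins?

bulk export: 7·2 + 4·1 + 7·6 + 4·6 + 3·4 = 96
offline sync: 7·4 + 4·4 + 7·3 + 4·3 + 3·1 = 80
the API redesign: 7·3 + 4·6 + 7·2 + 4·1 + 3·2 = 69
dark mode: 7·6 + 4·2 + 7·1 + 4·5 + 3·6 = 95
SSO login: 7·1 + 4·5 + 7·5 + 4·2 + 3·3 = 79
2FA: 7·5 + 4·3 + 7·4 + 4·4 + 3·5 = 106
2FA has the highest Borda score (106).

2FA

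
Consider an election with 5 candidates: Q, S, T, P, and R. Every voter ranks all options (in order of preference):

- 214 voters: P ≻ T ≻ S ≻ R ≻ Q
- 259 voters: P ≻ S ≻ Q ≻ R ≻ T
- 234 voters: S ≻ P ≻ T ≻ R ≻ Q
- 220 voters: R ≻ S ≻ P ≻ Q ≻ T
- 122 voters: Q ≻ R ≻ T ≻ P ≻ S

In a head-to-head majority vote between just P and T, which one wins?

P

Voters preferring P to T: 927; preferring T to P: 122.
P wins the head-to-head.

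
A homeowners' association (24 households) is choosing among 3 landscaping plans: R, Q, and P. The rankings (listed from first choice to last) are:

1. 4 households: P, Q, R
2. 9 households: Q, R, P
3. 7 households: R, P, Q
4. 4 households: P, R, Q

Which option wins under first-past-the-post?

First-place votes: R 7, Q 9, P 8.
Q has the most first-place votes.

Q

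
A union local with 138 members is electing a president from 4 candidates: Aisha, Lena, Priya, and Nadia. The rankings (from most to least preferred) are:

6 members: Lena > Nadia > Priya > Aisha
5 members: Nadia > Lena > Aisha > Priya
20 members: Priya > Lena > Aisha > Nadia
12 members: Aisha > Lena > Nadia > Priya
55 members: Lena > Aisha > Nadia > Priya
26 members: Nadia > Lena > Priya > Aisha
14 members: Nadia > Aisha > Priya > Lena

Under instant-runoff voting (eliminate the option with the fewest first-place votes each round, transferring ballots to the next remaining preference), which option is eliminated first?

Aisha

Round 1: Aisha 12, Lena 61, Priya 20, Nadia 45. Eliminate Aisha.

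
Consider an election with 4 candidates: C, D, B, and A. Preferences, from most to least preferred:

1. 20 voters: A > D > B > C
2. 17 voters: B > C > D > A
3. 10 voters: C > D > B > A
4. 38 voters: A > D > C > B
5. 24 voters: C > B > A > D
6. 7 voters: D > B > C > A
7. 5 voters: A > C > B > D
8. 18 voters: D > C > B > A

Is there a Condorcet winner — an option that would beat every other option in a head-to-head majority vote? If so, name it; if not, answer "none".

none

Checking pairwise contests:
D beats C 83–56.
A beats D 87–52.
C beats B 95–44.
C beats A 76–63.
Every option loses at least one head-to-head, so there is no Condorcet winner.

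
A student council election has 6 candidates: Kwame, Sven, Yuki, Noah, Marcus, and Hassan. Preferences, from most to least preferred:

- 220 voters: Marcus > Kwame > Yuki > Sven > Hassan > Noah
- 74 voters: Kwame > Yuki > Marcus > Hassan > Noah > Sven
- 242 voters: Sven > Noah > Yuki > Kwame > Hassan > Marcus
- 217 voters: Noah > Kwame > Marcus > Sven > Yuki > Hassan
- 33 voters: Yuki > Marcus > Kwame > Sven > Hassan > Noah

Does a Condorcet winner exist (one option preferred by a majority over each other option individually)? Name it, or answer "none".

none

Checking pairwise contests:
Noah beats Kwame 459–327.
Kwame beats Sven 544–242.
Kwame beats Yuki 511–275.
Sven beats Noah 495–291.
Kwame beats Marcus 533–253.
Kwame beats Hassan 786–0.
Every option loses at least one head-to-head, so there is no Condorcet winner.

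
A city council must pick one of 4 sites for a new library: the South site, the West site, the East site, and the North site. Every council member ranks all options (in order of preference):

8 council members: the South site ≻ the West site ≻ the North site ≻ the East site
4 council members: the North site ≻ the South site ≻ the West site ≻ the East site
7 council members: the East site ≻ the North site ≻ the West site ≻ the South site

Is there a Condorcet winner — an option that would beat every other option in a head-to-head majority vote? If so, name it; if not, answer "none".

the North site vs the South site: 11–8 for the North site.
the North site vs the West site: 11–8 for the North site.
the North site vs the East site: 12–7 for the North site.
the North site beats every other option head-to-head.

the North site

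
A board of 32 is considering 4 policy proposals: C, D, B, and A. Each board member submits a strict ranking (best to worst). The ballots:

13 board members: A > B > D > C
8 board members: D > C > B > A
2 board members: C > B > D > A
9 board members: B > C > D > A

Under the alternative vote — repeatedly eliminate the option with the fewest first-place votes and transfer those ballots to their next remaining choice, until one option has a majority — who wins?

Round 1: C 2, D 8, B 9, A 13. Eliminate C.
Round 2: D 8, B 11, A 13. Eliminate D.
Round 3: B 19, A 13. B has a majority.

B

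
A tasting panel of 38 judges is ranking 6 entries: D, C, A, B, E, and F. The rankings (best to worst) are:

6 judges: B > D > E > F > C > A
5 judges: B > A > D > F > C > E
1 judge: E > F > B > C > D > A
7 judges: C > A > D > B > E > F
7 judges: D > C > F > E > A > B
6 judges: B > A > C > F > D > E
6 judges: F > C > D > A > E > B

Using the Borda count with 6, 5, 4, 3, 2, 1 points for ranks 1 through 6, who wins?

D

D: 6·5 + 5·4 + 1·2 + 7·4 + 7·6 + 6·2 + 6·4 = 158
C: 6·2 + 5·2 + 1·3 + 7·6 + 7·5 + 6·4 + 6·5 = 156
A: 6·1 + 5·5 + 1·1 + 7·5 + 7·2 + 6·5 + 6·3 = 129
B: 6·6 + 5·6 + 1·4 + 7·3 + 7·1 + 6·6 + 6·1 = 140
E: 6·4 + 5·1 + 1·6 + 7·2 + 7·3 + 6·1 + 6·2 = 88
F: 6·3 + 5·3 + 1·5 + 7·1 + 7·4 + 6·3 + 6·6 = 127
D has the highest Borda score (158).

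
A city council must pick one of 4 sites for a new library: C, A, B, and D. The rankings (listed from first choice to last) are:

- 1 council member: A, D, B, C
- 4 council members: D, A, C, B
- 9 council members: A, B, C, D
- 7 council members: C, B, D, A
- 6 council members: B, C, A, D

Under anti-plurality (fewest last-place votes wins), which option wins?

Last-place votes: C 1, A 7, B 4, D 15.
C is ranked last by the fewest voters, so C wins.

C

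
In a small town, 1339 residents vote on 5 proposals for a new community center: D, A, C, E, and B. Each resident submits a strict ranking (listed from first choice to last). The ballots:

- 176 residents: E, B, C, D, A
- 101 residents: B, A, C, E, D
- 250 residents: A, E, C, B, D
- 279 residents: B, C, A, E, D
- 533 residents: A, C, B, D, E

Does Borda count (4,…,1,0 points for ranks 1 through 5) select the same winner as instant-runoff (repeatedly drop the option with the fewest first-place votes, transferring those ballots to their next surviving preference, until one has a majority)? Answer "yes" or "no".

Borda — scores: D 709, A 3993, C 3490, E 1834, B 3364. Winner: A.
Instant-runoff — R1 D 0, A 783, C 0, E 176, B 380 (A winner). Winner: A.
The two methods agree.

yes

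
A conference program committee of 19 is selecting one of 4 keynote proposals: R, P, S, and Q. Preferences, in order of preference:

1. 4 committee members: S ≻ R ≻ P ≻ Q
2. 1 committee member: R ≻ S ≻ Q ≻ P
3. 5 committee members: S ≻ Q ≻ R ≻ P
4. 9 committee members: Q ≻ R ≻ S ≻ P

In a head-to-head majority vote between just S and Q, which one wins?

Voters preferring S to Q: 10; preferring Q to S: 9.
S wins the head-to-head.

S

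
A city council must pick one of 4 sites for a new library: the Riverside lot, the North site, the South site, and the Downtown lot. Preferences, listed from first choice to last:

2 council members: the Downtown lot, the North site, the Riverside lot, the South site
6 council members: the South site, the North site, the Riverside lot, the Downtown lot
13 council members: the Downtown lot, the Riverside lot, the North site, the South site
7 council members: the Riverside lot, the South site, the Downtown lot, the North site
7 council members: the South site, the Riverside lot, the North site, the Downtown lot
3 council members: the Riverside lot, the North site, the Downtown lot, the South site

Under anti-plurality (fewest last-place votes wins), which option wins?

Last-place votes: the Riverside lot 0, the North site 7, the South site 18, the Downtown lot 13.
the Riverside lot is ranked last by the fewest voters, so the Riverside lot wins.

the Riverside lot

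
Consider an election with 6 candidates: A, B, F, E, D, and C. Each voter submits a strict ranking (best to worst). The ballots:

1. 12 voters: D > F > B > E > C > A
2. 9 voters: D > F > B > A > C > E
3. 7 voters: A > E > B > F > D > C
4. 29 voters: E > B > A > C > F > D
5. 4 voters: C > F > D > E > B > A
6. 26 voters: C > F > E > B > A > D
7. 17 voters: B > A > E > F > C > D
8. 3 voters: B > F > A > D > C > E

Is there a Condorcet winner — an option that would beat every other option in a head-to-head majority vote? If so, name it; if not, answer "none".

Checking pairwise contests:
B beats A 100–7.
E beats B 66–41.
B beats F 56–51.
F beats E 54–53.
A beats D 82–25.
A beats C 65–42.
Every option loses at least one head-to-head, so there is no Condorcet winner.

none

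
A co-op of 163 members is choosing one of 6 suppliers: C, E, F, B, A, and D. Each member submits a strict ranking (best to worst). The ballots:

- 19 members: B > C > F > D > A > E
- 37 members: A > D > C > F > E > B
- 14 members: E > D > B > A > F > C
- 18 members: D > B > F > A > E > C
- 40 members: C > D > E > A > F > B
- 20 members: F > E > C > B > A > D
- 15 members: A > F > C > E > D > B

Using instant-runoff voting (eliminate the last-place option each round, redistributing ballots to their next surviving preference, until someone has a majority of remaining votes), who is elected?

A

Round 1: C 40, E 14, F 20, B 19, A 52, D 18. Eliminate E.
Round 2: C 40, F 20, B 19, A 52, D 32. Eliminate B.
Round 3: C 59, F 20, A 52, D 32. Eliminate F.
Round 4: C 79, A 52, D 32. Eliminate D.
Round 5: C 79, A 84. A has a majority.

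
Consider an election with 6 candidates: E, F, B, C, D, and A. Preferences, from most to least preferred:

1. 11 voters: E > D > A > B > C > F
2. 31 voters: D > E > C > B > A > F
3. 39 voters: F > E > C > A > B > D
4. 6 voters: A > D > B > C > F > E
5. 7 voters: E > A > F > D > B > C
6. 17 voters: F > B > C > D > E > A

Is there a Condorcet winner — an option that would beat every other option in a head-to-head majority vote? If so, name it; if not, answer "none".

F

F vs E: 62–49 for F.
F vs B: 63–48 for F.
F vs C: 63–48 for F.
F vs D: 63–48 for F.
F vs A: 56–55 for F.
F beats every other option head-to-head.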